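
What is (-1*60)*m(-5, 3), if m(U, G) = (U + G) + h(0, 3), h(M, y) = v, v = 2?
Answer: 0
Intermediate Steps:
h(M, y) = 2
m(U, G) = 2 + G + U (m(U, G) = (U + G) + 2 = (G + U) + 2 = 2 + G + U)
(-1*60)*m(-5, 3) = (-1*60)*(2 + 3 - 5) = -60*0 = 0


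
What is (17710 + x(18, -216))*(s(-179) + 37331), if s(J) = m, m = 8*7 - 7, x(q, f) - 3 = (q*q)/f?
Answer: 662055870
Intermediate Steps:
x(q, f) = 3 + q²/f (x(q, f) = 3 + (q*q)/f = 3 + q²/f)
m = 49 (m = 56 - 7 = 49)
s(J) = 49
(17710 + x(18, -216))*(s(-179) + 37331) = (17710 + (3 + 18²/(-216)))*(49 + 37331) = (17710 + (3 - 1/216*324))*37380 = (17710 + (3 - 3/2))*37380 = (17710 + 3/2)*37380 = (35423/2)*37380 = 662055870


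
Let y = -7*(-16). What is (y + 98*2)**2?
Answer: 94864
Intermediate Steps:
y = 112
(y + 98*2)**2 = (112 + 98*2)**2 = (112 + 196)**2 = 308**2 = 94864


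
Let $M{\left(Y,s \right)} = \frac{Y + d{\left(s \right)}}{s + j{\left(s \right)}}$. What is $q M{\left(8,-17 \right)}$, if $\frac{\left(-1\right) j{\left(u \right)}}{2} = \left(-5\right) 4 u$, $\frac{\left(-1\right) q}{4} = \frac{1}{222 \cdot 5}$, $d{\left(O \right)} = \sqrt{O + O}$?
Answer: $\frac{16}{386835} + \frac{2 i \sqrt{34}}{386835} \approx 4.1361 \cdot 10^{-5} + 3.0147 \cdot 10^{-5} i$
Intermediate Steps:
$d{\left(O \right)} = \sqrt{2} \sqrt{O}$ ($d{\left(O \right)} = \sqrt{2 O} = \sqrt{2} \sqrt{O}$)
$q = - \frac{2}{555}$ ($q = - \frac{4}{222 \cdot 5} = - \frac{4}{1110} = \left(-4\right) \frac{1}{1110} = - \frac{2}{555} \approx -0.0036036$)
$j{\left(u \right)} = 40 u$ ($j{\left(u \right)} = - 2 \left(-5\right) 4 u = - 2 \left(- 20 u\right) = 40 u$)
$M{\left(Y,s \right)} = \frac{Y + \sqrt{2} \sqrt{s}}{41 s}$ ($M{\left(Y,s \right)} = \frac{Y + \sqrt{2} \sqrt{s}}{s + 40 s} = \frac{Y + \sqrt{2} \sqrt{s}}{41 s}$)
$q M{\left(8,-17 \right)} = - \frac{2 \frac{8 + \sqrt{2} \sqrt{-17}}{41 \left(-17\right)}}{555} = - \frac{2 \cdot \frac{1}{41} \left(- \frac{1}{17}\right) \left(8 + \sqrt{2} i \sqrt{17}\right)}{555} = - \frac{2 \cdot \frac{1}{41} \left(- \frac{1}{17}\right) \left(8 + i \sqrt{34}\right)}{555} = - \frac{2 \left(- \frac{8}{697} - \frac{i \sqrt{34}}{697}\right)}{555} = \frac{16}{386835} + \frac{2 i \sqrt{34}}{386835}$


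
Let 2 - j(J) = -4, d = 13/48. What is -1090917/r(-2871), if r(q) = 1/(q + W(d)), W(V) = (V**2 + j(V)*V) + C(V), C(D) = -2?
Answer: 801882056027/256 ≈ 3.1324e+9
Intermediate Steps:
d = 13/48 (d = 13*(1/48) = 13/48 ≈ 0.27083)
j(J) = 6 (j(J) = 2 - 1*(-4) = 2 + 4 = 6)
W(V) = -2 + V**2 + 6*V (W(V) = (V**2 + 6*V) - 2 = -2 + V**2 + 6*V)
r(q) = 1/(-695/2304 + q) (r(q) = 1/(q + (-2 + (13/48)**2 + 6*(13/48))) = 1/(q + (-2 + 169/2304 + 13/8)) = 1/(q - 695/2304) = 1/(-695/2304 + q))
-1090917/r(-2871) = -1090917/(2304/(-695 + 2304*(-2871))) = -1090917/(2304/(-695 - 6614784)) = -1090917/(2304/(-6615479)) = -1090917/(2304*(-1/6615479)) = -1090917/(-2304/6615479) = -1090917*(-6615479/2304) = 801882056027/256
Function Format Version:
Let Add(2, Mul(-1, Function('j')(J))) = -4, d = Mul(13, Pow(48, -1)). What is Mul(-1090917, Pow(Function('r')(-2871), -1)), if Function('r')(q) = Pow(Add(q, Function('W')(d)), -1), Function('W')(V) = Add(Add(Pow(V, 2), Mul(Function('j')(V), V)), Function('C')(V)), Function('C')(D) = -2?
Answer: Rational(801882056027, 256) ≈ 3.1324e+9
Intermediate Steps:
d = Rational(13, 48) (d = Mul(13, Rational(1, 48)) = Rational(13, 48) ≈ 0.27083)
Function('j')(J) = 6 (Function('j')(J) = Add(2, Mul(-1, -4)) = Add(2, 4) = 6)
Function('W')(V) = Add(-2, Pow(V, 2), Mul(6, V)) (Function('W')(V) = Add(Add(Pow(V, 2), Mul(6, V)), -2) = Add(-2, Pow(V, 2), Mul(6, V)))
Function('r')(q) = Pow(Add(Rational(-695, 2304), q), -1) (Function('r')(q) = Pow(Add(q, Add(-2, Pow(Rational(13, 48), 2), Mul(6, Rational(13, 48)))), -1) = Pow(Add(q, Add(-2, Rational(169, 2304), Rational(13, 8))), -1) = Pow(Add(q, Rational(-695, 2304)), -1) = Pow(Add(Rational(-695, 2304), q), -1))
Mul(-1090917, Pow(Function('r')(-2871), -1)) = Mul(-1090917, Pow(Mul(2304, Pow(Add(-695, Mul(2304, -2871)), -1)), -1)) = Mul(-1090917, Pow(Mul(2304, Pow(Add(-695, -6614784), -1)), -1)) = Mul(-1090917, Pow(Mul(2304, Pow(-6615479, -1)), -1)) = Mul(-1090917, Pow(Mul(2304, Rational(-1, 6615479)), -1)) = Mul(-1090917, Pow(Rational(-2304, 6615479), -1)) = Mul(-1090917, Rational(-6615479, 2304)) = Rational(801882056027, 256)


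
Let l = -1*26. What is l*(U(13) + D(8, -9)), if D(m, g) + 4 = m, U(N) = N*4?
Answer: -1456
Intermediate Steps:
U(N) = 4*N
D(m, g) = -4 + m
l = -26
l*(U(13) + D(8, -9)) = -26*(4*13 + (-4 + 8)) = -26*(52 + 4) = -26*56 = -1456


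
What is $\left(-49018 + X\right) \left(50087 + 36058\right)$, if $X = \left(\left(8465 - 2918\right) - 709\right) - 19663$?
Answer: $-5499755235$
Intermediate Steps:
$X = -14825$ ($X = \left(5547 - 709\right) - 19663 = 4838 - 19663 = -14825$)
$\left(-49018 + X\right) \left(50087 + 36058\right) = \left(-49018 - 14825\right) \left(50087 + 36058\right) = \left(-63843\right) 86145 = -5499755235$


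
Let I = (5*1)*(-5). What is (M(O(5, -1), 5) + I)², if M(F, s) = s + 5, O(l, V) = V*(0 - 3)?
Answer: 225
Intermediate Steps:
O(l, V) = -3*V (O(l, V) = V*(-3) = -3*V)
M(F, s) = 5 + s
I = -25 (I = 5*(-5) = -25)
(M(O(5, -1), 5) + I)² = ((5 + 5) - 25)² = (10 - 25)² = (-15)² = 225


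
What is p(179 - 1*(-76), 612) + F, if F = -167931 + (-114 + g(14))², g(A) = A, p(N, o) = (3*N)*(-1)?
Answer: -158696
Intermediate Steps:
p(N, o) = -3*N
F = -157931 (F = -167931 + (-114 + 14)² = -167931 + (-100)² = -167931 + 10000 = -157931)
p(179 - 1*(-76), 612) + F = -3*(179 - 1*(-76)) - 157931 = -3*(179 + 76) - 157931 = -3*255 - 157931 = -765 - 157931 = -158696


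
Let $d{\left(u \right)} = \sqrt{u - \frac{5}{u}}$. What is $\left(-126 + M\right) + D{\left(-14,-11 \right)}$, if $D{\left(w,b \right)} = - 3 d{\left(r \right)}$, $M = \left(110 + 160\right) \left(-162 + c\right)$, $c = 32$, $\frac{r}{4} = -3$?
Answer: $-35226 - \frac{i \sqrt{417}}{2} \approx -35226.0 - 10.21 i$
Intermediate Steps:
$r = -12$ ($r = 4 \left(-3\right) = -12$)
$M = -35100$ ($M = \left(110 + 160\right) \left(-162 + 32\right) = 270 \left(-130\right) = -35100$)
$D{\left(w,b \right)} = - \frac{i \sqrt{417}}{2}$ ($D{\left(w,b \right)} = - 3 \sqrt{-12 - \frac{5}{-12}} = - 3 \sqrt{-12 - - \frac{5}{12}} = - 3 \sqrt{-12 + \frac{5}{12}} = - 3 \sqrt{- \frac{139}{12}} = - 3 \frac{i \sqrt{417}}{6} = - \frac{i \sqrt{417}}{2}$)
$\left(-126 + M\right) + D{\left(-14,-11 \right)} = \left(-126 - 35100\right) - \frac{i \sqrt{417}}{2} = -35226 - \frac{i \sqrt{417}}{2}$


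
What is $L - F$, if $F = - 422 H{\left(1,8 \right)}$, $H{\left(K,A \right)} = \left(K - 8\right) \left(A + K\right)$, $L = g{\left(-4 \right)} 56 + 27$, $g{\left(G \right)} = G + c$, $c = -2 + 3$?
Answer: $-26727$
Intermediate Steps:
$c = 1$
$g{\left(G \right)} = 1 + G$ ($g{\left(G \right)} = G + 1 = 1 + G$)
$L = -141$ ($L = \left(1 - 4\right) 56 + 27 = \left(-3\right) 56 + 27 = -168 + 27 = -141$)
$H{\left(K,A \right)} = \left(-8 + K\right) \left(A + K\right)$
$F = 26586$ ($F = - 422 \left(1^{2} - 64 - 8 + 8 \cdot 1\right) = - 422 \left(1 - 64 - 8 + 8\right) = \left(-422\right) \left(-63\right) = 26586$)
$L - F = -141 - 26586 = -26727$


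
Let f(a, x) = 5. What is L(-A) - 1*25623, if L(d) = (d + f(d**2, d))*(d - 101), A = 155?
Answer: 12777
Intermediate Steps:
L(d) = (-101 + d)*(5 + d) (L(d) = (d + 5)*(d - 101) = (5 + d)*(-101 + d) = (-101 + d)*(5 + d))
L(-A) - 1*25623 = (-505 + (-1*155)**2 - (-96)*155) - 1*25623 = (-505 + (-155)**2 - 96*(-155)) - 25623 = (-505 + 24025 + 14880) - 25623 = 38400 - 25623 = 12777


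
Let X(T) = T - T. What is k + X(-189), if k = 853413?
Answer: 853413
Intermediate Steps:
X(T) = 0
k + X(-189) = 853413 + 0 = 853413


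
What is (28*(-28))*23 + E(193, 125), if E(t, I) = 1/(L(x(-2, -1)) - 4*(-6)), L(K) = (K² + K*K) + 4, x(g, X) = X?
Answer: -540959/30 ≈ -18032.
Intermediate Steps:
L(K) = 4 + 2*K² (L(K) = (K² + K²) + 4 = 2*K² + 4 = 4 + 2*K²)
E(t, I) = 1/30 (E(t, I) = 1/((4 + 2*(-1)²) - 4*(-6)) = 1/((4 + 2*1) + 24) = 1/((4 + 2) + 24) = 1/(6 + 24) = 1/30)
(28*(-28))*23 + E(193, 125) = (28*(-28))*23 + 1/30 = -784*23 + 1/30 = -18032 + 1/30 = -540959/30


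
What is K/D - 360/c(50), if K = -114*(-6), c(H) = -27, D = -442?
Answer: 7814/663 ≈ 11.786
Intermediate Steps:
K = 684
K/D - 360/c(50) = 684/(-442) - 360/(-27) = 684*(-1/442) - 360*(-1/27) = -342/221 + 40/3 = 7814/663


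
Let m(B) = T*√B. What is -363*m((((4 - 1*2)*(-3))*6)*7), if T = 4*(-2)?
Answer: 17424*I*√7 ≈ 46100.0*I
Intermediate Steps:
T = -8
m(B) = -8*√B
-363*m((((4 - 1*2)*(-3))*6)*7) = -(-2904)*√((((4 - 1*2)*(-3))*6)*7) = -(-2904)*√((((4 - 2)*(-3))*6)*7) = -(-2904)*√(((2*(-3))*6)*7) = -(-2904)*√(-6*6*7) = -(-2904)*√(-36*7) = -(-2904)*√(-252) = -(-2904)*6*I*√7 = -(-17424)*I*√7 = 17424*I*√7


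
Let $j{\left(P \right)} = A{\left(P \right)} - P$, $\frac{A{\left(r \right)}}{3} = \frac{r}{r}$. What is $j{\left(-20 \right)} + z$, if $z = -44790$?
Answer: $-44767$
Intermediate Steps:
$A{\left(r \right)} = 3$ ($A{\left(r \right)} = 3 \frac{r}{r} = 3 \cdot 1 = 3$)
$j{\left(P \right)} = 3 - P$
$j{\left(-20 \right)} + z = \left(3 - -20\right) - 44790 = \left(3 + 20\right) - 44790 = 23 - 44790 = -44767$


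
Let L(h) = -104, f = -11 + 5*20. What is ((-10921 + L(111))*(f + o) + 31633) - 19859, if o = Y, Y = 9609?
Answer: -106908676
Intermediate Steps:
f = 89 (f = -11 + 100 = 89)
o = 9609
((-10921 + L(111))*(f + o) + 31633) - 19859 = ((-10921 - 104)*(89 + 9609) + 31633) - 19859 = (-11025*9698 + 31633) - 19859 = (-106920450 + 31633) - 19859 = -106888817 - 19859 = -106908676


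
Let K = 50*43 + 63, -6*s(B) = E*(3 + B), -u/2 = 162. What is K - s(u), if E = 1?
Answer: 4319/2 ≈ 2159.5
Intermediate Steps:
u = -324 (u = -2*162 = -324)
s(B) = -½ - B/6 (s(B) = -(3 + B)/6 = -½ - B/6)
K = 2213 (K = 2150 + 63 = 2213)
K - s(u) = 2213 - (-½ - ⅙*(-324)) = 2213 - (-½ + 54) = 2213 - 1*107/2 = 2213 - 107/2 = 4319/2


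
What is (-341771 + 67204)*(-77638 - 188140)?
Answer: 72973868126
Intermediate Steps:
(-341771 + 67204)*(-77638 - 188140) = -274567*(-265778) = 72973868126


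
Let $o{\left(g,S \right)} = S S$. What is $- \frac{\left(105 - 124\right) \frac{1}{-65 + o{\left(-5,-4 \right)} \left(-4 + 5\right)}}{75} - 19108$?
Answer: $- \frac{70221919}{3675} \approx -19108.0$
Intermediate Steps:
$o{\left(g,S \right)} = S^{2}$
$- \frac{\left(105 - 124\right) \frac{1}{-65 + o{\left(-5,-4 \right)} \left(-4 + 5\right)}}{75} - 19108 = - \frac{\left(105 - 124\right) \frac{1}{-65 + \left(-4\right)^{2} \left(-4 + 5\right)}}{75} - 19108 = - \frac{\left(-19\right) \frac{1}{-65 + 16 \cdot 1}}{75} - 19108 = - \frac{\left(-19\right) \frac{1}{-65 + 16}}{75} - 19108 = - \frac{\left(-19\right) \frac{1}{-49}}{75} - 19108 = - \frac{\left(-19\right) \left(- \frac{1}{49}\right)}{75} - 19108 = - \frac{19}{49 \cdot 75} - 19108 = \left(-1\right) \frac{19}{3675} - 19108 = - \frac{19}{3675} - 19108 = - \frac{70221919}{3675}$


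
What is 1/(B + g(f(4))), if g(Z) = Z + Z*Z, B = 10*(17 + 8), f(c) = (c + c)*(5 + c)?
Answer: 1/5506 ≈ 0.00018162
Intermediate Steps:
f(c) = 2*c*(5 + c) (f(c) = (2*c)*(5 + c) = 2*c*(5 + c))
B = 250 (B = 10*25 = 250)
g(Z) = Z + Z²
1/(B + g(f(4))) = 1/(250 + (2*4*(5 + 4))*(1 + 2*4*(5 + 4))) = 1/(250 + (2*4*9)*(1 + 2*4*9)) = 1/(250 + 72*(1 + 72)) = 1/(250 + 72*73) = 1/(250 + 5256) = 1/5506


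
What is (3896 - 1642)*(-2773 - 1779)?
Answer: -10260208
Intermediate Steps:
(3896 - 1642)*(-2773 - 1779) = 2254*(-4552) = -10260208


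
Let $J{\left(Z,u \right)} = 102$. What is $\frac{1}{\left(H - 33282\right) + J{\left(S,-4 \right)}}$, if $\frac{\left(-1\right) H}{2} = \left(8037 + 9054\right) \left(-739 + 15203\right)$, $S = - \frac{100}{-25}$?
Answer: $- \frac{1}{494441628} \approx -2.0225 \cdot 10^{-9}$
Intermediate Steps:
$S = 4$ ($S = \left(-100\right) \left(- \frac{1}{25}\right) = 4$)
$H = -494408448$ ($H = - 2 \left(8037 + 9054\right) \left(-739 + 15203\right) = - 2 \cdot 17091 \cdot 14464 = \left(-2\right) 247204224 = -494408448$)
$\frac{1}{\left(H - 33282\right) + J{\left(S,-4 \right)}} = \frac{1}{\left(-494408448 - 33282\right) + 102} = \frac{1}{-494441730 + 102} = \frac{1}{-494441628} = - \frac{1}{494441628}$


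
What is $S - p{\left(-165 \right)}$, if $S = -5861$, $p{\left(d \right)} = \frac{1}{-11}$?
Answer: $- \frac{64470}{11} \approx -5860.9$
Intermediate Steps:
$p{\left(d \right)} = - \frac{1}{11}$
$S - p{\left(-165 \right)} = -5861 - - \frac{1}{11} = -5861 + \frac{1}{11} = - \frac{64470}{11}$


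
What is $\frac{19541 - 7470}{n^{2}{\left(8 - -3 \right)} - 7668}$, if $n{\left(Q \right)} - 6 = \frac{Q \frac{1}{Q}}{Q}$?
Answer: $- \frac{1460591}{923339} \approx -1.5819$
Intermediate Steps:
$n{\left(Q \right)} = 6 + \frac{1}{Q}$ ($n{\left(Q \right)} = 6 + \frac{Q \frac{1}{Q}}{Q} = 6 + 1 \frac{1}{Q} = 6 + \frac{1}{Q}$)
$\frac{19541 - 7470}{n^{2}{\left(8 - -3 \right)} - 7668} = \frac{19541 - 7470}{\left(6 + \frac{1}{8 - -3}\right)^{2} - 7668} = \frac{12071}{\left(6 + \frac{1}{8 + 3}\right)^{2} - 7668} = \frac{12071}{\left(6 + \frac{1}{11}\right)^{2} - 7668} = \frac{12071}{\left(\frac{67}{11}\right)^{2} - 7668} = \frac{12071}{\frac{4489}{121} - 7668} = \frac{12071}{- \frac{923339}{121}} = 12071 \left(- \frac{121}{923339}\right) = - \frac{1460591}{923339}$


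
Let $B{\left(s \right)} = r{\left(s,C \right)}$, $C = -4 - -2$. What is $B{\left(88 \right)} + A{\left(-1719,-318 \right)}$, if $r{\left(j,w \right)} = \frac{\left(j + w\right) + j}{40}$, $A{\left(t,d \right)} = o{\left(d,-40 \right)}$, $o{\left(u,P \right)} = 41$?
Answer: $\frac{907}{20} \approx 45.35$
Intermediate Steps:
$C = -2$ ($C = -4 + 2 = -2$)
$A{\left(t,d \right)} = 41$
$r{\left(j,w \right)} = \frac{j}{20} + \frac{w}{40}$ ($r{\left(j,w \right)} = \left(w + 2 j\right) \frac{1}{40} = \frac{j}{20} + \frac{w}{40}$)
$B{\left(s \right)} = - \frac{1}{20} + \frac{s}{20}$ ($B{\left(s \right)} = \frac{s}{20} + \frac{1}{40} \left(-2\right) = \frac{s}{20} - \frac{1}{20} = - \frac{1}{20} + \frac{s}{20}$)
$B{\left(88 \right)} + A{\left(-1719,-318 \right)} = \left(- \frac{1}{20} + \frac{1}{20} \cdot 88\right) + 41 = \left(- \frac{1}{20} + \frac{22}{5}\right) + 41 = \frac{87}{20} + 41 = \frac{907}{20}$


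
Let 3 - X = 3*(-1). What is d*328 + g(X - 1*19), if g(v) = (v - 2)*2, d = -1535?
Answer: -503510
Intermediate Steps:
X = 6 (X = 3 - 3*(-1) = 3 - 1*(-3) = 3 + 3 = 6)
g(v) = -4 + 2*v (g(v) = (-2 + v)*2 = -4 + 2*v)
d*328 + g(X - 1*19) = -1535*328 + (-4 + 2*(6 - 1*19)) = -503480 + (-4 + 2*(6 - 19)) = -503480 + (-4 + 2*(-13)) = -503480 + (-4 - 26) = -503480 - 30 = -503510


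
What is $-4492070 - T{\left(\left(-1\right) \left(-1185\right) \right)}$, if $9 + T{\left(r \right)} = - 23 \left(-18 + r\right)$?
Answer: $-4465220$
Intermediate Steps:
$T{\left(r \right)} = 405 - 23 r$ ($T{\left(r \right)} = -9 - 23 \left(-18 + r\right) = -9 - \left(-414 + 23 r\right) = 405 - 23 r$)
$-4492070 - T{\left(\left(-1\right) \left(-1185\right) \right)} = -4492070 - \left(405 - 23 \left(\left(-1\right) \left(-1185\right)\right)\right) = -4492070 - \left(405 - 27255\right) = -4492070 - -26850 = -4492070 + 26850 = -4465220$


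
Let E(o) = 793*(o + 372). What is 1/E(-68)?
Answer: 1/241072 ≈ 4.1481e-6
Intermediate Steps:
E(o) = 294996 + 793*o (E(o) = 793*(372 + o) = 294996 + 793*o)
1/E(-68) = 1/(294996 + 793*(-68)) = 1/(294996 - 53924) = 1/241072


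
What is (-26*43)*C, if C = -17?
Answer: 19006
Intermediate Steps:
(-26*43)*C = -26*43*(-17) = -1118*(-17) = 19006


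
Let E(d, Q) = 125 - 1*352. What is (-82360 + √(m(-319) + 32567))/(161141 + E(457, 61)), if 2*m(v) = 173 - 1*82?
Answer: -41180/80457 + 5*√5218/321828 ≈ -0.51070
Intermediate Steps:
m(v) = 91/2 (m(v) = (173 - 1*82)/2 = (173 - 82)/2 = (½)*91 = 91/2)
E(d, Q) = -227 (E(d, Q) = 125 - 352 = -227)
(-82360 + √(m(-319) + 32567))/(161141 + E(457, 61)) = (-82360 + √(91/2 + 32567))/(161141 - 227) = (-82360 + √(65225/2))/160914 = (-82360 + 5*√5218/2)*(1/160914) = -41180/80457 + 5*√5218/321828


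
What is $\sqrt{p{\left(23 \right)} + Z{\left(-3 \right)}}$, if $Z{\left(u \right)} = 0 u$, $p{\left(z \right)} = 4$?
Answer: $2$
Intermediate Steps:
$Z{\left(u \right)} = 0$
$\sqrt{p{\left(23 \right)} + Z{\left(-3 \right)}} = \sqrt{4 + 0} = \sqrt{4} = 2$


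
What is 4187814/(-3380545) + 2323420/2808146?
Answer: -177525784952/431502905435 ≈ -0.41141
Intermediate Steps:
4187814/(-3380545) + 2323420/2808146 = 4187814*(-1/3380545) + 2323420*(1/2808146) = -4187814/3380545 + 105610/127643 = -177525784952/431502905435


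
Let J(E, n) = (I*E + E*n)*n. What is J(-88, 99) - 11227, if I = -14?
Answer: -751747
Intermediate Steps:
J(E, n) = n*(-14*E + E*n) (J(E, n) = (-14*E + E*n)*n = n*(-14*E + E*n))
J(-88, 99) - 11227 = -88*99*(-14 + 99) - 11227 = -88*99*85 - 11227 = -740520 - 11227 = -751747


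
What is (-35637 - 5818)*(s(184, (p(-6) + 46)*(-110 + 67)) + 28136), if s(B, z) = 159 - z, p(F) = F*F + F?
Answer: -1308444165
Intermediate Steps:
p(F) = F + F**2 (p(F) = F**2 + F = F + F**2)
(-35637 - 5818)*(s(184, (p(-6) + 46)*(-110 + 67)) + 28136) = (-35637 - 5818)*((159 - (-6*(1 - 6) + 46)*(-110 + 67)) + 28136) = -41455*((159 - (-6*(-5) + 46)*(-43)) + 28136) = -41455*((159 - (30 + 46)*(-43)) + 28136) = -41455*((159 - 76*(-43)) + 28136) = -41455*((159 - 1*(-3268)) + 28136) = -41455*((159 + 3268) + 28136) = -41455*(3427 + 28136) = -41455*31563 = -1308444165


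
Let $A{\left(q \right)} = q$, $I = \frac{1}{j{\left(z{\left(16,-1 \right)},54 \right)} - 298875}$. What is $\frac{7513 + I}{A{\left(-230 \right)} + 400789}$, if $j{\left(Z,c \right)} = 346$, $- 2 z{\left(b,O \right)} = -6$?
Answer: $\frac{2242848376}{119578477711} \approx 0.018756$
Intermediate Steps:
$z{\left(b,O \right)} = 3$ ($z{\left(b,O \right)} = \left(- \frac{1}{2}\right) \left(-6\right) = 3$)
$I = - \frac{1}{298529}$ ($I = \frac{1}{346 - 298875} = \frac{1}{-298529} = - \frac{1}{298529} \approx -3.3498 \cdot 10^{-6}$)
$\frac{7513 + I}{A{\left(-230 \right)} + 400789} = \frac{7513 - \frac{1}{298529}}{-230 + 400789} = \frac{2242848376}{298529 \cdot 400559} = \frac{2242848376}{298529} \cdot \frac{1}{400559} = \frac{2242848376}{119578477711}$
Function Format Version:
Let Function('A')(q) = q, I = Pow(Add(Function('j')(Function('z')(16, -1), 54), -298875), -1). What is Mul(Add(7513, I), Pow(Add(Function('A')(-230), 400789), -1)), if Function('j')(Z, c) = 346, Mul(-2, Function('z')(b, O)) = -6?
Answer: Rational(2242848376, 119578477711) ≈ 0.018756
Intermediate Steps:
Function('z')(b, O) = 3 (Function('z')(b, O) = Mul(Rational(-1, 2), -6) = 3)
I = Rational(-1, 298529) (I = Pow(Add(346, -298875), -1) = Pow(-298529, -1) = Rational(-1, 298529) ≈ -3.3498e-6)
Mul(Add(7513, I), Pow(Add(Function('A')(-230), 400789), -1)) = Mul(Add(7513, Rational(-1, 298529)), Pow(Add(-230, 400789), -1)) = Mul(Rational(2242848376, 298529), Pow(400559, -1)) = Mul(Rational(2242848376, 298529), Rational(1, 400559)) = Rational(2242848376, 119578477711)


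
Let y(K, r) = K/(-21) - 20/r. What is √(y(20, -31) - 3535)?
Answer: I*√1498266735/651 ≈ 59.458*I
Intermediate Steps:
y(K, r) = -20/r - K/21 (y(K, r) = K*(-1/21) - 20/r = -K/21 - 20/r = -20/r - K/21)
√(y(20, -31) - 3535) = √((-20/(-31) - 1/21*20) - 3535) = √((-20*(-1/31) - 20/21) - 3535) = √((20/31 - 20/21) - 3535) = √(-200/651 - 3535) = √(-2301485/651) = I*√1498266735/651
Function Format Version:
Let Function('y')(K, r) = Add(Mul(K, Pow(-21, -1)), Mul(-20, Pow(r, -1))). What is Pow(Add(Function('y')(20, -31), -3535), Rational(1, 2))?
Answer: Mul(Rational(1, 651), I, Pow(1498266735, Rational(1, 2))) ≈ Mul(59.458, I)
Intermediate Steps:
Function('y')(K, r) = Add(Mul(-20, Pow(r, -1)), Mul(Rational(-1, 21), K)) (Function('y')(K, r) = Add(Mul(K, Rational(-1, 21)), Mul(-20, Pow(r, -1))) = Add(Mul(Rational(-1, 21), K), Mul(-20, Pow(r, -1))) = Add(Mul(-20, Pow(r, -1)), Mul(Rational(-1, 21), K)))
Pow(Add(Function('y')(20, -31), -3535), Rational(1, 2)) = Pow(Add(Add(Mul(-20, Pow(-31, -1)), Mul(Rational(-1, 21), 20)), -3535), Rational(1, 2)) = Pow(Add(Add(Mul(-20, Rational(-1, 31)), Rational(-20, 21)), -3535), Rational(1, 2)) = Pow(Add(Add(Rational(20, 31), Rational(-20, 21)), -3535), Rational(1, 2)) = Pow(Add(Rational(-200, 651), -3535), Rational(1, 2)) = Pow(Rational(-2301485, 651), Rational(1, 2)) = Mul(Rational(1, 651), I, Pow(1498266735, Rational(1, 2)))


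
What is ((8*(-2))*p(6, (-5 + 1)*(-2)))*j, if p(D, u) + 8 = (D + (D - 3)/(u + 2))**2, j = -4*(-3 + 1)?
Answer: -101408/25 ≈ -4056.3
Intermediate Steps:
j = 8 (j = -4*(-2) = 8)
p(D, u) = -8 + (D + (-3 + D)/(2 + u))**2 (p(D, u) = -8 + (D + (D - 3)/(u + 2))**2 = -8 + (D + (-3 + D)/(2 + u))**2)
((8*(-2))*p(6, (-5 + 1)*(-2)))*j = ((8*(-2))*(-8 + (-3 + 3*6 + 6*((-5 + 1)*(-2)))**2/(2 + (-5 + 1)*(-2))**2))*8 = -16*(-8 + (-3 + 18 + 6*(-4*(-2)))**2/(2 - 4*(-2))**2)*8 = -16*(-8 + (-3 + 18 + 6*8)**2/(2 + 8)**2)*8 = -16*(-8 + (-3 + 18 + 48)**2/10**2)*8 = -16*(-8 + (1/100)*63**2)*8 = -16*(-8 + (1/100)*3969)*8 = -16*(-8 + 3969/100)*8 = -16*3169/100*8 = -12676/25*8 = -101408/25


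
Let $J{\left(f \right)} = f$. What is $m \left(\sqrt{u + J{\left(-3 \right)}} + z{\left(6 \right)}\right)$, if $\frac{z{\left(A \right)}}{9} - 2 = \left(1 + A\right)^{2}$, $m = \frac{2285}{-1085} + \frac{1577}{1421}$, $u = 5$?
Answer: $- \frac{20142756}{44051} - \frac{43884 \sqrt{2}}{44051} \approx -458.67$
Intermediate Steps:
$m = - \frac{43884}{44051}$ ($m = 2285 \left(- \frac{1}{1085}\right) + 1577 \cdot \frac{1}{1421} = - \frac{457}{217} + \frac{1577}{1421} = - \frac{43884}{44051} \approx -0.99621$)
$z{\left(A \right)} = 18 + 9 \left(1 + A\right)^{2}$
$m \left(\sqrt{u + J{\left(-3 \right)}} + z{\left(6 \right)}\right) = - \frac{43884 \left(\sqrt{5 - 3} + \left(18 + 9 \left(1 + 6\right)^{2}\right)\right)}{44051} = - \frac{43884 \left(\sqrt{2} + \left(18 + 9 \cdot 7^{2}\right)\right)}{44051} = - \frac{43884 \left(\sqrt{2} + \left(18 + 9 \cdot 49\right)\right)}{44051} = - \frac{43884 \left(\sqrt{2} + \left(18 + 441\right)\right)}{44051} = - \frac{43884 \left(\sqrt{2} + 459\right)}{44051} = - \frac{43884 \left(459 + \sqrt{2}\right)}{44051} = - \frac{20142756}{44051} - \frac{43884 \sqrt{2}}{44051}$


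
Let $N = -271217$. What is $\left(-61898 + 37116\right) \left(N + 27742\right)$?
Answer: $6033797450$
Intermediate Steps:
$\left(-61898 + 37116\right) \left(N + 27742\right) = \left(-61898 + 37116\right) \left(-271217 + 27742\right) = \left(-24782\right) \left(-243475\right) = 6033797450$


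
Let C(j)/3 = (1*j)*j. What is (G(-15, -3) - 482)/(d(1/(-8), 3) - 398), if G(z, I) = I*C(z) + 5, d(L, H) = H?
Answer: 2502/395 ≈ 6.3342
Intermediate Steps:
C(j) = 3*j² (C(j) = 3*((1*j)*j) = 3*(j*j) = 3*j²)
G(z, I) = 5 + 3*I*z² (G(z, I) = I*(3*z²) + 5 = 3*I*z² + 5 = 5 + 3*I*z²)
(G(-15, -3) - 482)/(d(1/(-8), 3) - 398) = ((5 + 3*(-3)*(-15)²) - 482)/(3 - 398) = ((5 + 3*(-3)*225) - 482)/(-395) = ((5 - 2025) - 482)*(-1/395) = (-2020 - 482)*(-1/395) = -2502*(-1/395) = 2502/395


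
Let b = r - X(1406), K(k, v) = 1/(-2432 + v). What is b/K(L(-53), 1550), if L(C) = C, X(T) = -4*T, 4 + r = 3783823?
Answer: -3342288726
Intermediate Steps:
r = 3783819 (r = -4 + 3783823 = 3783819)
b = 3789443 (b = 3783819 - (-4)*1406 = 3783819 - 1*(-5624) = 3783819 + 5624 = 3789443)
b/K(L(-53), 1550) = 3789443/(1/(-2432 + 1550)) = 3789443/(1/(-882)) = 3789443/(-1/882) = 3789443*(-882) = -3342288726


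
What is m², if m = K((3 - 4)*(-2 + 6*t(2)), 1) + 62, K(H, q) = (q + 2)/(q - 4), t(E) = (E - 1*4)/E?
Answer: 3721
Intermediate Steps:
t(E) = (-4 + E)/E (t(E) = (E - 4)/E = (-4 + E)/E)
K(H, q) = (2 + q)/(-4 + q)
m = 61 (m = (2 + 1)/(-4 + 1) + 62 = 3/(-3) + 62 = -⅓*3 + 62 = -1 + 62 = 61)
m² = 61² = 3721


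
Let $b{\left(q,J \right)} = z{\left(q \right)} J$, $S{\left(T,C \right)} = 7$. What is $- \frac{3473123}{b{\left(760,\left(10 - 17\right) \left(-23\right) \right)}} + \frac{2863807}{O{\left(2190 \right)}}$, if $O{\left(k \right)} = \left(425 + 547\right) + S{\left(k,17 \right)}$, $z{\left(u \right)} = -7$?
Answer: $\frac{6627697906}{1103333} \approx 6007.0$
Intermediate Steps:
$b{\left(q,J \right)} = - 7 J$
$O{\left(k \right)} = 979$ ($O{\left(k \right)} = \left(425 + 547\right) + 7 = 972 + 7 = 979$)
$- \frac{3473123}{b{\left(760,\left(10 - 17\right) \left(-23\right) \right)}} + \frac{2863807}{O{\left(2190 \right)}} = - \frac{3473123}{\left(-7\right) \left(10 - 17\right) \left(-23\right)} + \frac{2863807}{979} = - \frac{3473123}{\left(-7\right) \left(\left(-7\right) \left(-23\right)\right)} + 2863807 \cdot \frac{1}{979} = - \frac{3473123}{\left(-7\right) 161} + \frac{2863807}{979} = - \frac{3473123}{-1127} + \frac{2863807}{979} = \left(-3473123\right) \left(- \frac{1}{1127}\right) + \frac{2863807}{979} = \frac{3473123}{1127} + \frac{2863807}{979} = \frac{6627697906}{1103333}$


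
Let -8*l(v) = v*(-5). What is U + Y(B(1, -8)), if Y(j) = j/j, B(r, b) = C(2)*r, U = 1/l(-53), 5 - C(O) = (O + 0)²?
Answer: 257/265 ≈ 0.96981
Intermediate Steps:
C(O) = 5 - O² (C(O) = 5 - (O + 0)² = 5 - O²)
l(v) = 5*v/8 (l(v) = -v*(-5)/8 = -(-5)*v/8 = 5*v/8)
U = -8/265 (U = 1/((5/8)*(-53)) = 1/(-265/8) = -8/265 ≈ -0.030189)
B(r, b) = r (B(r, b) = (5 - 1*2²)*r = (5 - 1*4)*r = (5 - 4)*r = 1*r = r)
Y(j) = 1
U + Y(B(1, -8)) = -8/265 + 1 = 257/265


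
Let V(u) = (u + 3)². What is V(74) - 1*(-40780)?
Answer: 46709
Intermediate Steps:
V(u) = (3 + u)²
V(74) - 1*(-40780) = (3 + 74)² - 1*(-40780) = 77² + 40780 = 5929 + 40780 = 46709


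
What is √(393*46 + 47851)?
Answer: √65929 ≈ 256.77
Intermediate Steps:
√(393*46 + 47851) = √(18078 + 47851) = √65929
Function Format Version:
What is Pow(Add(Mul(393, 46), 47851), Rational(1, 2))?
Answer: Pow(65929, Rational(1, 2)) ≈ 256.77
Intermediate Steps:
Pow(Add(Mul(393, 46), 47851), Rational(1, 2)) = Pow(Add(18078, 47851), Rational(1, 2)) = Pow(65929, Rational(1, 2))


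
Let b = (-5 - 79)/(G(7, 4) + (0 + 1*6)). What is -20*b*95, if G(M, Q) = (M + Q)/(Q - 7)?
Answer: 68400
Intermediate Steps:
G(M, Q) = (M + Q)/(-7 + Q)
b = -36 (b = (-5 - 79)/((7 + 4)/(-7 + 4) + (0 + 1*6)) = -84/(11/(-3) + (0 + 6)) = -84/(-⅓*11 + 6) = -84/(-11/3 + 6) = -84/7/3 = -84*3/7 = -36)
-20*b*95 = -20*(-36)*95 = 720*95 = 68400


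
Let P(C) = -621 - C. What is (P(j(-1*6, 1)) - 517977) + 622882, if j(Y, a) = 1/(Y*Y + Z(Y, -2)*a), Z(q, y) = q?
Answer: 3128519/30 ≈ 1.0428e+5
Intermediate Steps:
j(Y, a) = 1/(Y**2 + Y*a) (j(Y, a) = 1/(Y*Y + Y*a) = 1/(Y**2 + Y*a))
(P(j(-1*6, 1)) - 517977) + 622882 = ((-621 - 1/(((-1*6))*(-1*6 + 1))) - 517977) + 622882 = ((-621 - 1/((-6)*(-6 + 1))) - 517977) + 622882 = ((-621 - (-1)/(6*(-5))) - 517977) + 622882 = ((-621 - (-1)*(-1)/(6*5)) - 517977) + 622882 = ((-621 - 1*1/30) - 517977) + 622882 = ((-621 - 1/30) - 517977) + 622882 = (-18631/30 - 517977) + 622882 = -15557941/30 + 622882 = 3128519/30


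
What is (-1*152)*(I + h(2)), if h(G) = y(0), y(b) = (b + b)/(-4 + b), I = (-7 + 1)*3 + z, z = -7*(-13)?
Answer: -11096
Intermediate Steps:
z = 91
I = 73 (I = (-7 + 1)*3 + 91 = -6*3 + 91 = -18 + 91 = 73)
y(b) = 2*b/(-4 + b) (y(b) = (2*b)/(-4 + b) = 2*b/(-4 + b))
h(G) = 0 (h(G) = 2*0/(-4 + 0) = 2*0/(-4) = 2*0*(-1/4) = 0)
(-1*152)*(I + h(2)) = (-1*152)*(73 + 0) = -152*73 = -11096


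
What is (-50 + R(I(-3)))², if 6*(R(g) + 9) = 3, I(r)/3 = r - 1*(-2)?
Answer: 13689/4 ≈ 3422.3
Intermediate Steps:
I(r) = 6 + 3*r (I(r) = 3*(r - 1*(-2)) = 3*(r + 2) = 3*(2 + r) = 6 + 3*r)
R(g) = -17/2 (R(g) = -9 + (⅙)*3 = -9 + ½ = -17/2)
(-50 + R(I(-3)))² = (-50 - 17/2)² = (-117/2)² = 13689/4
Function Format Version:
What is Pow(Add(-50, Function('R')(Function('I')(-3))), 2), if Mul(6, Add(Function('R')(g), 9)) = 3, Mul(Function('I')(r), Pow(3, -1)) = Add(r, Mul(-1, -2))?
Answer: Rational(13689, 4) ≈ 3422.3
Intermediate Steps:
Function('I')(r) = Add(6, Mul(3, r)) (Function('I')(r) = Mul(3, Add(r, Mul(-1, -2))) = Mul(3, Add(r, 2)) = Mul(3, Add(2, r)) = Add(6, Mul(3, r)))
Function('R')(g) = Rational(-17, 2) (Function('R')(g) = Add(-9, Mul(Rational(1, 6), 3)) = Add(-9, Rational(1, 2)) = Rational(-17, 2))
Pow(Add(-50, Function('R')(Function('I')(-3))), 2) = Pow(Add(-50, Rational(-17, 2)), 2) = Pow(Rational(-117, 2), 2) = Rational(13689, 4)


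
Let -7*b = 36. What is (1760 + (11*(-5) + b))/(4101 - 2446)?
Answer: 11899/11585 ≈ 1.0271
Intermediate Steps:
b = -36/7 (b = -1/7*36 = -36/7 ≈ -5.1429)
(1760 + (11*(-5) + b))/(4101 - 2446) = (1760 + (11*(-5) - 36/7))/(4101 - 2446) = (1760 + (-55 - 36/7))/1655 = (1760 - 421/7)*(1/1655) = (11899/7)*(1/1655) = 11899/11585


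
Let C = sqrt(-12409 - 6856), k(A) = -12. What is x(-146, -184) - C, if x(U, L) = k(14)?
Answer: -12 - I*sqrt(19265) ≈ -12.0 - 138.8*I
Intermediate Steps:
x(U, L) = -12
C = I*sqrt(19265) (C = sqrt(-19265) = I*sqrt(19265) ≈ 138.8*I)
x(-146, -184) - C = -12 - I*sqrt(19265)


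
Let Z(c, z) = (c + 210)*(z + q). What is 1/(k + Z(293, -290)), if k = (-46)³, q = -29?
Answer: -1/257793 ≈ -3.8791e-6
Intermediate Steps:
Z(c, z) = (-29 + z)*(210 + c) (Z(c, z) = (c + 210)*(z - 29) = (210 + c)*(-29 + z) = (-29 + z)*(210 + c))
k = -97336
1/(k + Z(293, -290)) = 1/(-97336 + (-6090 - 29*293 + 210*(-290) + 293*(-290))) = 1/(-97336 + (-6090 - 8497 - 60900 - 84970)) = 1/(-97336 - 160457) = 1/(-257793) = -1/257793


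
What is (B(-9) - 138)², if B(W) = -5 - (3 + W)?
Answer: 18769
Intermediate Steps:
B(W) = -8 - W (B(W) = -5 + (-3 - W) = -8 - W)
(B(-9) - 138)² = ((-8 - 1*(-9)) - 138)² = ((-8 + 9) - 138)² = (1 - 138)² = (-137)² = 18769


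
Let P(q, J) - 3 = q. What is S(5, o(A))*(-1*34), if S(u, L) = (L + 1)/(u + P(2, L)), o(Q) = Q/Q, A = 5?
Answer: -34/5 ≈ -6.8000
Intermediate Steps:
P(q, J) = 3 + q
o(Q) = 1
S(u, L) = (1 + L)/(5 + u) (S(u, L) = (L + 1)/(u + (3 + 2)) = (1 + L)/(u + 5) = (1 + L)/(5 + u))
S(5, o(A))*(-1*34) = ((1 + 1)/(5 + 5))*(-1*34) = (2/10)*(-34) = ((⅒)*2)*(-34) = (⅕)*(-34) = -34/5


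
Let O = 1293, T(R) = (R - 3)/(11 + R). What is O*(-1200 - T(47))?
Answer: -45024846/29 ≈ -1.5526e+6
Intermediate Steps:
T(R) = (-3 + R)/(11 + R)
O*(-1200 - T(47)) = 1293*(-1200 - (-3 + 47)/(11 + 47)) = 1293*(-1200 - 44/58) = 1293*(-1200 - 1*22/29) = 1293*(-1200 - 22/29) = 1293*(-34822/29) = -45024846/29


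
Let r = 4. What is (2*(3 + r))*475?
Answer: 6650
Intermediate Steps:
(2*(3 + r))*475 = (2*(3 + 4))*475 = (2*7)*475 = 14*475 = 6650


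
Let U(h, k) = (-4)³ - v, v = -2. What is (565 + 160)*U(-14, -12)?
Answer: -44950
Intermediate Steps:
U(h, k) = -62 (U(h, k) = (-4)³ - 1*(-2) = -64 + 2 = -62)
(565 + 160)*U(-14, -12) = (565 + 160)*(-62) = 725*(-62) = -44950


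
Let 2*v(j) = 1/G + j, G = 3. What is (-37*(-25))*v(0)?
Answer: 925/6 ≈ 154.17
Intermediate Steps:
v(j) = 1/6 + j/2 (v(j) = (1/3 + j)/2 = 1/6 + j/2)
(-37*(-25))*v(0) = (-37*(-25))*(1/6 + (1/2)*0) = 925*(1/6 + 0) = 925*(1/6) = 925/6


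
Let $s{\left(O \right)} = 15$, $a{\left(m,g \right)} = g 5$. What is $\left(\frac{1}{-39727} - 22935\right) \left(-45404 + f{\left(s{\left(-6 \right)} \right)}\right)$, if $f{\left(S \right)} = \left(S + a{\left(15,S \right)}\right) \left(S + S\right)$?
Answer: $\frac{38909269009184}{39727} \approx 9.7942 \cdot 10^{8}$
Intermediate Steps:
$a{\left(m,g \right)} = 5 g$
$f{\left(S \right)} = 12 S^{2}$ ($f{\left(S \right)} = \left(S + 5 S\right) \left(S + S\right) = 6 S 2 S = 12 S^{2}$)
$\left(\frac{1}{-39727} - 22935\right) \left(-45404 + f{\left(s{\left(-6 \right)} \right)}\right) = \left(\frac{1}{-39727} - 22935\right) \left(-45404 + 12 \cdot 15^{2}\right) = \left(- \frac{1}{39727} - 22935\right) \left(-45404 + 12 \cdot 225\right) = - \frac{911138746 \left(-45404 + 2700\right)}{39727} = \left(- \frac{911138746}{39727}\right) \left(-42704\right) = \frac{38909269009184}{39727}$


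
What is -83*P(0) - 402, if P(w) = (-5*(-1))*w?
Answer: -402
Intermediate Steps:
P(w) = 5*w
-83*P(0) - 402 = -415*0 - 402 = -83*0 - 402 = 0 - 402 = -402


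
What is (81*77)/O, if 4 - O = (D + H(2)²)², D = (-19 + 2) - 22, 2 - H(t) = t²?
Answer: -189/37 ≈ -5.1081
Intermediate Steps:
H(t) = 2 - t²
D = -39 (D = -17 - 22 = -39)
O = -1221 (O = 4 - (-39 + (2 - 1*2²)²)² = 4 - (-39 + (2 - 1*4)²)² = 4 - (-39 + (2 - 4)²)² = 4 - (-39 + (-2)²)² = 4 - (-39 + 4)² = 4 - 1*(-35)² = 4 - 1*1225 = 4 - 1225 = -1221)
(81*77)/O = (81*77)/(-1221) = 6237*(-1/1221) = -189/37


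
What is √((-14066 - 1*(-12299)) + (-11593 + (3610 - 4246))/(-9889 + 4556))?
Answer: I*√50189833606/5333 ≈ 42.008*I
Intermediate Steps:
√((-14066 - 1*(-12299)) + (-11593 + (3610 - 4246))/(-9889 + 4556)) = √((-14066 + 12299) + (-11593 - 636)/(-5333)) = √(-1767 - 12229*(-1/5333)) = √(-1767 + 12229/5333) = √(-9411182/5333) = I*√50189833606/5333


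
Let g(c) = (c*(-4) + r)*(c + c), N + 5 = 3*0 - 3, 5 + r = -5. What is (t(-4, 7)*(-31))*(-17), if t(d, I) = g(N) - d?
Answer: -183396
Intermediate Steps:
r = -10 (r = -5 - 5 = -10)
N = -8 (N = -5 + (3*0 - 3) = -5 + (0 - 3) = -5 - 3 = -8)
g(c) = 2*c*(-10 - 4*c) (g(c) = (c*(-4) - 10)*(c + c) = (-4*c - 10)*(2*c) = (-10 - 4*c)*(2*c) = 2*c*(-10 - 4*c))
t(d, I) = -352 - d (t(d, I) = -4*(-8)*(5 + 2*(-8)) - d = -4*(-8)*(5 - 16) - d = -4*(-8)*(-11) - d = -352 - d)
(t(-4, 7)*(-31))*(-17) = ((-352 - 1*(-4))*(-31))*(-17) = ((-352 + 4)*(-31))*(-17) = -348*(-31)*(-17) = 10788*(-17) = -183396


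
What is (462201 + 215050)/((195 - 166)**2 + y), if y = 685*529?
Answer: 677251/363206 ≈ 1.8646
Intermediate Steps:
y = 362365
(462201 + 215050)/((195 - 166)**2 + y) = (462201 + 215050)/((195 - 166)**2 + 362365) = 677251/(29**2 + 362365) = 677251/(841 + 362365) = 677251/363206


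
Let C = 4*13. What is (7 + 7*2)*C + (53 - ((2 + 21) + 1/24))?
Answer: 26927/24 ≈ 1122.0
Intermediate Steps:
C = 52
(7 + 7*2)*C + (53 - ((2 + 21) + 1/24)) = (7 + 7*2)*52 + (53 - ((2 + 21) + 1/24)) = (7 + 14)*52 + (53 - (23 + 1/24)) = 21*52 + (53 - 1*553/24) = 1092 + (53 - 553/24) = 1092 + 719/24 = 26927/24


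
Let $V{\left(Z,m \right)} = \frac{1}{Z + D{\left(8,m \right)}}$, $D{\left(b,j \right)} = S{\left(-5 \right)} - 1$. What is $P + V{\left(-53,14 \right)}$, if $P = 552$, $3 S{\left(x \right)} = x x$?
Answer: $\frac{75621}{137} \approx 551.98$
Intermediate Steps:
$S{\left(x \right)} = \frac{x^{2}}{3}$ ($S{\left(x \right)} = \frac{x x}{3} = \frac{x^{2}}{3}$)
$D{\left(b,j \right)} = \frac{22}{3}$ ($D{\left(b,j \right)} = \frac{\left(-5\right)^{2}}{3} - 1 = \frac{1}{3} \cdot 25 - 1 = \frac{25}{3} - 1 = \frac{22}{3}$)
$V{\left(Z,m \right)} = \frac{1}{\frac{22}{3} + Z}$ ($V{\left(Z,m \right)} = \frac{1}{Z + \frac{22}{3}} = \frac{1}{\frac{22}{3} + Z}$)
$P + V{\left(-53,14 \right)} = 552 + \frac{3}{22 + 3 \left(-53\right)} = 552 + \frac{3}{22 - 159} = 552 + \frac{3}{-137} = 552 + 3 \left(- \frac{1}{137}\right) = 552 - \frac{3}{137} = \frac{75621}{137}$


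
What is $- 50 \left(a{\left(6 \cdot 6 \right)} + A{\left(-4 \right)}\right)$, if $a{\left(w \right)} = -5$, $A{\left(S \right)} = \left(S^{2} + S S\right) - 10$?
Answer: $-850$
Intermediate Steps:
$A{\left(S \right)} = -10 + 2 S^{2}$ ($A{\left(S \right)} = \left(S^{2} + S^{2}\right) - 10 = 2 S^{2} - 10 = -10 + 2 S^{2}$)
$- 50 \left(a{\left(6 \cdot 6 \right)} + A{\left(-4 \right)}\right) = - 50 \left(-5 - \left(10 - 2 \left(-4\right)^{2}\right)\right) = - 50 \left(-5 + \left(-10 + 2 \cdot 16\right)\right) = - 50 \left(-5 + \left(-10 + 32\right)\right) = - 50 \left(-5 + 22\right) = \left(-50\right) 17 = -850$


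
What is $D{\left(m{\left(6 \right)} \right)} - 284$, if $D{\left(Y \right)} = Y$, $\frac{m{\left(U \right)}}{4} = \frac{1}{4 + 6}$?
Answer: $- \frac{1418}{5} \approx -283.6$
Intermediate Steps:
$m{\left(U \right)} = \frac{2}{5}$ ($m{\left(U \right)} = \frac{4}{4 + 6} = \frac{4}{10} = 4 \cdot \frac{1}{10} = \frac{2}{5}$)
$D{\left(m{\left(6 \right)} \right)} - 284 = \frac{2}{5} - 284 = - \frac{1418}{5}$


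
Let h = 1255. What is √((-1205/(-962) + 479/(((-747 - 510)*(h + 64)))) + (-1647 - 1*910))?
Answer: I*√6501720075693149578830/1594979646 ≈ 50.554*I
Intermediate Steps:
√((-1205/(-962) + 479/(((-747 - 510)*(h + 64)))) + (-1647 - 1*910)) = √((-1205/(-962) + 479/(((-747 - 510)*(1255 + 64)))) + (-1647 - 1*910)) = √((-1205*(-1/962) + 479/((-1257*1319))) + (-1647 - 910)) = √((1205/962 + 479/(-1657983)) - 2557) = √((1205/962 + 479*(-1/1657983)) - 2557) = √((1205/962 - 479/1657983) - 2557) = √(1997408717/1594979646 - 2557) = √(-4076365546105/1594979646) = I*√6501720075693149578830/1594979646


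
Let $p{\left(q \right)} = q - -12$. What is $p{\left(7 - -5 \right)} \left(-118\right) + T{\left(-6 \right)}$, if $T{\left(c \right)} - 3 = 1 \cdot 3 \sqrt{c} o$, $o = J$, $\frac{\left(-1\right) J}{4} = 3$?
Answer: $-2829 - 36 i \sqrt{6} \approx -2829.0 - 88.182 i$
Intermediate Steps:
$J = -12$ ($J = \left(-4\right) 3 = -12$)
$o = -12$
$p{\left(q \right)} = 12 + q$ ($p{\left(q \right)} = q + 12 = 12 + q$)
$T{\left(c \right)} = 3 - 36 \sqrt{c}$ ($T{\left(c \right)} = 3 + 1 \cdot 3 \sqrt{c} \left(-12\right) = 3 + 3 \sqrt{c} \left(-12\right) = 3 - 36 \sqrt{c}$)
$p{\left(7 - -5 \right)} \left(-118\right) + T{\left(-6 \right)} = \left(12 + \left(7 - -5\right)\right) \left(-118\right) + \left(3 - 36 \sqrt{-6}\right) = \left(12 + \left(7 + 5\right)\right) \left(-118\right) + \left(3 - 36 i \sqrt{6}\right) = \left(12 + 12\right) \left(-118\right) + \left(3 - 36 i \sqrt{6}\right) = 24 \left(-118\right) + \left(3 - 36 i \sqrt{6}\right) = -2832 + \left(3 - 36 i \sqrt{6}\right) = -2829 - 36 i \sqrt{6}$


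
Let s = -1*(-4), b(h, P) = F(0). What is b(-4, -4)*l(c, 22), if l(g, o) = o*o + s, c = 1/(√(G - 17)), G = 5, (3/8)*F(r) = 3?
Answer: 3904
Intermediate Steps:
F(r) = 8 (F(r) = (8/3)*3 = 8)
b(h, P) = 8
s = 4
c = -I*√3/6 (c = 1/(√(5 - 17)) = 1/(√(-12)) = 1/(2*I*√3) = -I*√3/6 ≈ -0.28868*I)
l(g, o) = 4 + o² (l(g, o) = o*o + 4 = o² + 4 = 4 + o²)
b(-4, -4)*l(c, 22) = 8*(4 + 22²) = 8*(4 + 484) = 8*488 = 3904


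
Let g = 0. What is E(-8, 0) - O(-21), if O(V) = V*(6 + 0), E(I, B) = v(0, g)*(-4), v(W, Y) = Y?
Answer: 126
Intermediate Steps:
E(I, B) = 0 (E(I, B) = 0*(-4) = 0)
O(V) = 6*V (O(V) = V*6 = 6*V)
E(-8, 0) - O(-21) = 0 - 6*(-21) = 0 - 1*(-126) = 0 + 126 = 126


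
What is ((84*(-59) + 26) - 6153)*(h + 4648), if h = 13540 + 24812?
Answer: -476569000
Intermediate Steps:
h = 38352
((84*(-59) + 26) - 6153)*(h + 4648) = ((84*(-59) + 26) - 6153)*(38352 + 4648) = ((-4956 + 26) - 6153)*43000 = (-4930 - 6153)*43000 = -11083*43000 = -476569000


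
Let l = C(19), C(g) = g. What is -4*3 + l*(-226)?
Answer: -4306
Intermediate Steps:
l = 19
-4*3 + l*(-226) = -4*3 + 19*(-226) = -12 - 4294 = -4306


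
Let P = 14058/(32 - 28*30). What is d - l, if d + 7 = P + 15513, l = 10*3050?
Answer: -6064605/404 ≈ -15011.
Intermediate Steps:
P = -7029/404 (P = 14058/(32 - 840) = 14058/(-808) = 14058*(-1/808) = -7029/404 ≈ -17.398)
l = 30500
d = 6257395/404 (d = -7 + (-7029/404 + 15513) = -7 + 6260223/404 = 6257395/404 ≈ 15489.)
d - l = 6257395/404 - 1*30500 = 6257395/404 - 30500 = -6064605/404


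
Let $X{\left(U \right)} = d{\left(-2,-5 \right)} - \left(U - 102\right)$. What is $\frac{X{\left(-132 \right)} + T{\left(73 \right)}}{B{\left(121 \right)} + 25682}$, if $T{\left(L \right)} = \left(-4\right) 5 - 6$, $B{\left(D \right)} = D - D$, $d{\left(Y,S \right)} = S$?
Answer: $\frac{203}{25682} \approx 0.0079044$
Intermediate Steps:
$X{\left(U \right)} = 97 - U$ ($X{\left(U \right)} = -5 - \left(U - 102\right) = -5 - \left(-102 + U\right) = 97 - U$)
$B{\left(D \right)} = 0$
$T{\left(L \right)} = -26$ ($T{\left(L \right)} = -20 - 6 = -26$)
$\frac{X{\left(-132 \right)} + T{\left(73 \right)}}{B{\left(121 \right)} + 25682} = \frac{\left(97 - -132\right) - 26}{0 + 25682} = \frac{\left(97 + 132\right) - 26}{25682} = \left(229 - 26\right) \frac{1}{25682} = 203 \cdot \frac{1}{25682} = \frac{203}{25682}$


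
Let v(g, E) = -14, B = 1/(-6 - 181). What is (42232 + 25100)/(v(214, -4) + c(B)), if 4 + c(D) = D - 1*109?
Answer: -6295542/11875 ≈ -530.15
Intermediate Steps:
B = -1/187 (B = 1/(-187) = -1/187 ≈ -0.0053476)
c(D) = -113 + D (c(D) = -4 + (D - 1*109) = -4 + (D - 109) = -4 + (-109 + D) = -113 + D)
(42232 + 25100)/(v(214, -4) + c(B)) = (42232 + 25100)/(-14 + (-113 - 1/187)) = 67332/(-14 - 21132/187) = 67332/(-23750/187) = 67332*(-187/23750) = -6295542/11875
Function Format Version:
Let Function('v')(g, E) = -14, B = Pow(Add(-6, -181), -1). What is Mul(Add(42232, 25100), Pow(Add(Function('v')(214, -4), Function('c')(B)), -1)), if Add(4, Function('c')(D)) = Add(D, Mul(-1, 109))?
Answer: Rational(-6295542, 11875) ≈ -530.15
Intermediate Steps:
B = Rational(-1, 187) (B = Pow(-187, -1) = Rational(-1, 187) ≈ -0.0053476)
Function('c')(D) = Add(-113, D) (Function('c')(D) = Add(-4, Add(D, Mul(-1, 109))) = Add(-4, Add(D, -109)) = Add(-4, Add(-109, D)) = Add(-113, D))
Mul(Add(42232, 25100), Pow(Add(Function('v')(214, -4), Function('c')(B)), -1)) = Mul(Add(42232, 25100), Pow(Add(-14, Add(-113, Rational(-1, 187))), -1)) = Mul(67332, Pow(Add(-14, Rational(-21132, 187)), -1)) = Mul(67332, Pow(Rational(-23750, 187), -1)) = Mul(67332, Rational(-187, 23750)) = Rational(-6295542, 11875)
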